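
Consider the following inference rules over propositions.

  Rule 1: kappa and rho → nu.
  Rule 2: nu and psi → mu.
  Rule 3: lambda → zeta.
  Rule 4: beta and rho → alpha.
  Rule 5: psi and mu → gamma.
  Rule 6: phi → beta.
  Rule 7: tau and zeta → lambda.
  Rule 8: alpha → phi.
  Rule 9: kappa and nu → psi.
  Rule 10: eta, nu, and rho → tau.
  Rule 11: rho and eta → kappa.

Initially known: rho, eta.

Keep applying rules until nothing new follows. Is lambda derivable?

lambda would need tau and zeta (Rule 7), but zeta is never established.

No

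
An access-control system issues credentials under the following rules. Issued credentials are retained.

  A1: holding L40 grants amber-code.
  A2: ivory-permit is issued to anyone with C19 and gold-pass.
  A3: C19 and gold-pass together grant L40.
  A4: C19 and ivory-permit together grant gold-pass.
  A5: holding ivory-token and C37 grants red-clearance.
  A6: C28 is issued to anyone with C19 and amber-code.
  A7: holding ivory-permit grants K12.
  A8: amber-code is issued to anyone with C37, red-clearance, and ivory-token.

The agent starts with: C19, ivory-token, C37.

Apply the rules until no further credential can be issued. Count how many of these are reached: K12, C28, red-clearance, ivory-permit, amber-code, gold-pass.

3

Holding ivory-token and C37 grants red-clearance (A5).
Holding C37, red-clearance, and ivory-token grants amber-code (A8).
Holding C19 and amber-code grants C28 (A6).
K12 would need ivory-permit (A7), but ivory-permit is never granted.
C28: reached.
red-clearance: reached.
ivory-permit would need C19 and gold-pass (A2), but gold-pass is never granted.
amber-code: reached.
gold-pass would need C19 and ivory-permit (A4), but ivory-permit is never granted.
Reached: C28, red-clearance, and amber-code — 3 of the 6.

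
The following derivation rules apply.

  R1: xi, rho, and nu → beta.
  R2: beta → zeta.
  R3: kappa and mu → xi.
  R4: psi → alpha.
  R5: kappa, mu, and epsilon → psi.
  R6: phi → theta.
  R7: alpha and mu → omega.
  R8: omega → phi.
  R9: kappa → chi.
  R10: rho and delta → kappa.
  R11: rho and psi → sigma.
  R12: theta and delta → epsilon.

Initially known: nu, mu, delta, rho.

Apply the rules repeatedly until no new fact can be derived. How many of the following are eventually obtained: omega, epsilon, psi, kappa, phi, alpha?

1

From rho and delta, R10 gives kappa.
omega would need alpha and mu (R7), but alpha is never established.
epsilon would need theta and delta (R12), but theta is never established.
psi would need kappa, mu, and epsilon (R5), but epsilon is never established.
kappa: reached.
phi would need omega (R8), but omega is never established.
alpha would need psi (R4), but psi is never established.
Reached: kappa — 1 of the 6.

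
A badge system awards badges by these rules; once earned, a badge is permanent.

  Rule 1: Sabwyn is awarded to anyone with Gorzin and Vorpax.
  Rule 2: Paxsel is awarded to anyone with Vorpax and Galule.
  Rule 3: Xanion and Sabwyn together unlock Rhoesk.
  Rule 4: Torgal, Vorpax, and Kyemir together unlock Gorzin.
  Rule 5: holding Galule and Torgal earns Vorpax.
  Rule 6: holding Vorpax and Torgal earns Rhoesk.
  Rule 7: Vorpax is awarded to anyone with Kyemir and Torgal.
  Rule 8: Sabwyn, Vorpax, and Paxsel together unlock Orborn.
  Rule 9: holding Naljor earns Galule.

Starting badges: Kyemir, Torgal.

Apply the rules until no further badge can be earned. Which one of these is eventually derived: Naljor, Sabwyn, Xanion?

With Kyemir and Torgal, Vorpax is earned (Rule 7).
With Torgal, Vorpax, and Kyemir, Gorzin is earned (Rule 4).
With Gorzin and Vorpax, Sabwyn is earned (Rule 1).
No rule produces Xanion, and it is not given. No rule produces Naljor, and it is not given.

Sabwyn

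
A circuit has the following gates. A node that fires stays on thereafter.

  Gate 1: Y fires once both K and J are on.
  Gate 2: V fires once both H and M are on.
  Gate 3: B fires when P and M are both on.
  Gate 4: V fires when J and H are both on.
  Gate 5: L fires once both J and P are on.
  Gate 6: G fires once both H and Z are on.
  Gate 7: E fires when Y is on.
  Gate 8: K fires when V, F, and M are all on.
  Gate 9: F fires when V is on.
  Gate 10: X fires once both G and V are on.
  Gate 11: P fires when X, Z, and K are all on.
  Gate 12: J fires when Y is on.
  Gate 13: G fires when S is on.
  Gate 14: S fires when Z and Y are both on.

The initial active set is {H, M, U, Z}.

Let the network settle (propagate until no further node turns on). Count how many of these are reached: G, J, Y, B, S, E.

2

Gate 6: H and Z on → G on.
H and M are on, so V fires (Gate 2).
V is on, so F fires (Gate 9).
G and V are on, so X fires (Gate 10).
Gate 8: V, F, and M on → K on.
Gate 11: X, Z, and K on → P on.
P and M are on, so B fires (Gate 3).
G: reached.
J would need Y (Gate 12), but Y never turns on.
Y would need K and J (Gate 1), but J never turns on.
B: reached.
S would need Z and Y (Gate 14), but Y never turns on.
E would need Y (Gate 7), but Y never turns on.
Reached: G and B — 2 of the 6.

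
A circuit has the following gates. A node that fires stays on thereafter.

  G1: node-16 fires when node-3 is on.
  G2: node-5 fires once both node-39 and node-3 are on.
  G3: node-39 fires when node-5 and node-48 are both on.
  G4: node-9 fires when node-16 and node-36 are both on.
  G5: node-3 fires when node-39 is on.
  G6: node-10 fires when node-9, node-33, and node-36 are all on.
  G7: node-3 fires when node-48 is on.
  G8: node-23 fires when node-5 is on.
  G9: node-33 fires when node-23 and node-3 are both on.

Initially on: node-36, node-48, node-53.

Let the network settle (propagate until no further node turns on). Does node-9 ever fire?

Yes

G7: node-48 on → node-3 on.
G1: node-3 on → node-16 on.
G4: node-16 and node-36 on → node-9 on.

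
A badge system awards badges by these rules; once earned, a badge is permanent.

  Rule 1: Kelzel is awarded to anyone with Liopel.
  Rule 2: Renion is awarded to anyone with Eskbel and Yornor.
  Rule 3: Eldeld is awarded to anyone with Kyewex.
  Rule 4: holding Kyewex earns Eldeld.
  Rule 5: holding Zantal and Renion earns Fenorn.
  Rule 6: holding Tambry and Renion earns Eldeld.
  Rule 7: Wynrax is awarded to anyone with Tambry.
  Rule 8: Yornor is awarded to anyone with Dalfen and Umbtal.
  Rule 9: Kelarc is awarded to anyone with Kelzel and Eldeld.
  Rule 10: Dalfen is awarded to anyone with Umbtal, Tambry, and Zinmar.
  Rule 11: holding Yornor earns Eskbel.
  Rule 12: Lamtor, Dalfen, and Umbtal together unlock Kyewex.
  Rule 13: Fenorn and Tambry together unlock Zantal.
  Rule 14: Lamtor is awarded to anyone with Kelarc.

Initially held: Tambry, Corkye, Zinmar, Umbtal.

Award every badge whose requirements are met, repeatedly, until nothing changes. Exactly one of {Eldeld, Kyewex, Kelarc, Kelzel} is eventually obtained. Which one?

With Umbtal, Tambry, and Zinmar, Dalfen is earned (Rule 10).
With Dalfen and Umbtal, Yornor is earned (Rule 8).
With Yornor, Eskbel is earned (Rule 11).
With Eskbel and Yornor, Renion is earned (Rule 2).
With Tambry and Renion, Eldeld is earned (Rule 6).
Kyewex would need Lamtor, Dalfen, and Umbtal (Rule 12), but Lamtor is never earned. Kelarc would need Kelzel and Eldeld (Rule 9), but Kelzel is never earned. Kelzel would need Liopel (Rule 1), but Liopel is never earned.

Eldeld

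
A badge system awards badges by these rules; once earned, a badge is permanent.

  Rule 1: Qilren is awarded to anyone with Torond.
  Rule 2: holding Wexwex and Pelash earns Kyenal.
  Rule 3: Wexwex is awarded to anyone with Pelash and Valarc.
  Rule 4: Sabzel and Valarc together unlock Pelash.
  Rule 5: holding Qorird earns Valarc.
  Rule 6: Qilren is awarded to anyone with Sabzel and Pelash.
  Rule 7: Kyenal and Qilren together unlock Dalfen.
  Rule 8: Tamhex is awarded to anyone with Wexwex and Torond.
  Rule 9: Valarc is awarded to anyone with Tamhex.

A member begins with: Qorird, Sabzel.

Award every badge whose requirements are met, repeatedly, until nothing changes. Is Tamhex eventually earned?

Tamhex would need Wexwex and Torond (Rule 8), but Torond is never earned.

No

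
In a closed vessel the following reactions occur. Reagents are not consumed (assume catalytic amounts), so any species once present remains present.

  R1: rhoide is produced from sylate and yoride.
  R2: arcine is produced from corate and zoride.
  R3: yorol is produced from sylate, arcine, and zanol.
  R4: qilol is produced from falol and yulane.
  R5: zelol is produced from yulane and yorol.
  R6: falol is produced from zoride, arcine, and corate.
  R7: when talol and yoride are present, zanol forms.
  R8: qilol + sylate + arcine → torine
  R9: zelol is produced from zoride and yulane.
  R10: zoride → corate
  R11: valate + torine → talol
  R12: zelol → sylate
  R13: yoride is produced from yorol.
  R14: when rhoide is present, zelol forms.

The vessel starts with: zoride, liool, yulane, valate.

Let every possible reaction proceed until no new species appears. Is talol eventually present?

zoride present → corate forms (R10).
zoride and yulane present → zelol forms (R9).
zelol present → sylate forms (R12).
corate and zoride present → arcine forms (R2).
zoride, arcine, and corate present → falol forms (R6).
falol and yulane present → qilol forms (R4).
qilol, sylate, and arcine present → torine forms (R8).
valate and torine present → talol forms (R11).

Yes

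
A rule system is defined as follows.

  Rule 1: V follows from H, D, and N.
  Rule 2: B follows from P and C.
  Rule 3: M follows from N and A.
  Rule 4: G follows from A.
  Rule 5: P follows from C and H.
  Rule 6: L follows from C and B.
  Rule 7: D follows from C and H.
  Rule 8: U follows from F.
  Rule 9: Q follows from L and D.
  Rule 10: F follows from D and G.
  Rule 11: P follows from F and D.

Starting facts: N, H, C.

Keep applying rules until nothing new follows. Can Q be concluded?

Yes

C and H hold, so P follows (Rule 5).
From C and H, Rule 7 gives D.
From P and C, Rule 2 gives B.
C and B hold, so L follows (Rule 6).
From L and D, Rule 9 gives Q.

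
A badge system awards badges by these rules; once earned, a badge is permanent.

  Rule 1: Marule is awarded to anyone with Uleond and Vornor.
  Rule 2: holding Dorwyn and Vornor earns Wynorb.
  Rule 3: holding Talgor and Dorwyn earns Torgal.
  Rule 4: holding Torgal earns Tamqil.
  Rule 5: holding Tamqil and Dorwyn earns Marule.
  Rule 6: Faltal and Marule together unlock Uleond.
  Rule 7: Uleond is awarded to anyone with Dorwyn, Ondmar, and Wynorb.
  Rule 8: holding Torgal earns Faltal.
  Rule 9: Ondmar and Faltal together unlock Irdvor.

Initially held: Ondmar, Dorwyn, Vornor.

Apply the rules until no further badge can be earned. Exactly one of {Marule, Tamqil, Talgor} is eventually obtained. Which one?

With Dorwyn and Vornor, Wynorb is earned (Rule 2).
With Dorwyn, Ondmar, and Wynorb, Uleond is earned (Rule 7).
With Uleond and Vornor, Marule is earned (Rule 1).
No rule produces Talgor, and it is not given. Tamqil would need Torgal (Rule 4), but Torgal is never earned.

Marule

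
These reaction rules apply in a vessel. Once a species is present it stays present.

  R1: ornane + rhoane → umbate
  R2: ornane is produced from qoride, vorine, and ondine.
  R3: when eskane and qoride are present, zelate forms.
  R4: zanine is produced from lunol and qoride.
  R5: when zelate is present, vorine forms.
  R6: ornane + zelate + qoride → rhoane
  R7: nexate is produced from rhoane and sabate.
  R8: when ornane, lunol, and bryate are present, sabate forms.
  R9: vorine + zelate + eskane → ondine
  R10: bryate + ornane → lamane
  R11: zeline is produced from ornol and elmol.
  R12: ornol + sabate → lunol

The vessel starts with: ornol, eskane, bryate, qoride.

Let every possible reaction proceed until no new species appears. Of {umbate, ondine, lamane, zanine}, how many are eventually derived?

eskane and qoride present → zelate forms (R3).
zelate present → vorine forms (R5).
vorine, zelate, and eskane present → ondine forms (R9).
qoride, vorine, and ondine present → ornane forms (R2).
ornane, zelate, and qoride present → rhoane forms (R6).
bryate and ornane present → lamane forms (R10).
ornane and rhoane present → umbate forms (R1).
umbate: reached.
ondine: reached.
lamane: reached.
zanine would need lunol and qoride (R4), but lunol never forms.
Reached: umbate, ondine, and lamane — 3 of the 4.

3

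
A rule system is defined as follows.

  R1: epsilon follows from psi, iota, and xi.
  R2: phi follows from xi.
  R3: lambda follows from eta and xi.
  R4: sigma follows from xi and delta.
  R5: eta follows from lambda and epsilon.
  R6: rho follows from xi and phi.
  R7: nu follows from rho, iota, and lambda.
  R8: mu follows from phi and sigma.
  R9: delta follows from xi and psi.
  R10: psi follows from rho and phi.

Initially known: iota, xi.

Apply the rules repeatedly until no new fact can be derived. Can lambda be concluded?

lambda would need eta and xi (R3), but eta is never established.

No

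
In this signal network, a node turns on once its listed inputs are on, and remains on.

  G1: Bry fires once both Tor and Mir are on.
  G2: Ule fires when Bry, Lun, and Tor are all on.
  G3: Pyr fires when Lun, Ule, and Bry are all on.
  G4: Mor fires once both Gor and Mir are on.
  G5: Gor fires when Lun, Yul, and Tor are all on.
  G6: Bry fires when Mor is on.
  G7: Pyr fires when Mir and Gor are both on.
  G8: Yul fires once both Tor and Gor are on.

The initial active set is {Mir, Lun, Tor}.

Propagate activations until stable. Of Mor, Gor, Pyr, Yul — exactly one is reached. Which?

Pyr

G1: Tor and Mir on → Bry on.
Bry, Lun, and Tor are on, so Ule fires (G2).
G3: Lun, Ule, and Bry on → Pyr on.
Gor would need Lun, Yul, and Tor (G5), but Yul never turns on. Yul would need Tor and Gor (G8), but Gor never turns on. Mor would need Gor and Mir (G4), but Gor never turns on.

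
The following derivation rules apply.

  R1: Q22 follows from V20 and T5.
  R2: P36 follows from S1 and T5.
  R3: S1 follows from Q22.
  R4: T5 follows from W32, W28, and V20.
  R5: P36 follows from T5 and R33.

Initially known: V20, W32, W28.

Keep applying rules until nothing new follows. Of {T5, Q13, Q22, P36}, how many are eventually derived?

3

W32, W28, and V20 hold, so T5 follows (R4).
From V20 and T5, R1 gives Q22.
Q22 holds, so S1 follows (R3).
S1 and T5 hold, so P36 follows (R2).
T5: reached.
No rule produces Q13, and it is not given.
Q22: reached.
P36: reached.
Reached: T5, Q22, and P36 — 3 of the 4.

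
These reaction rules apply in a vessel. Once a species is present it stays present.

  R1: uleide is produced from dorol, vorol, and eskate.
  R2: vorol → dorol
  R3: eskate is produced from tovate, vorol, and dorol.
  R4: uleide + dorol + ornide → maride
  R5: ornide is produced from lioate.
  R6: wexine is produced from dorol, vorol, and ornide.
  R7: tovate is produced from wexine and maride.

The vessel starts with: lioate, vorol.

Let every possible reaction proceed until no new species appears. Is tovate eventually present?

No

tovate would need wexine and maride (R7), but maride never forms.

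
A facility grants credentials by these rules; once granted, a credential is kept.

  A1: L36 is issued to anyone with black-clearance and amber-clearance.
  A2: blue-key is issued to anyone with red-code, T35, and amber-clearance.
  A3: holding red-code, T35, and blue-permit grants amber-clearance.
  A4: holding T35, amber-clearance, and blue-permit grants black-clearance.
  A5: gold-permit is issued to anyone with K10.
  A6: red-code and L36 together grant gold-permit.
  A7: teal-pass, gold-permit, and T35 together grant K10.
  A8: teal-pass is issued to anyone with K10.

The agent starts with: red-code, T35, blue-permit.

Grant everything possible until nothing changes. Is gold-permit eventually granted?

Holding red-code, T35, and blue-permit grants amber-clearance (A3).
Holding T35, amber-clearance, and blue-permit grants black-clearance (A4).
Holding black-clearance and amber-clearance grants L36 (A1).
Holding red-code and L36 grants gold-permit (A6).

Yes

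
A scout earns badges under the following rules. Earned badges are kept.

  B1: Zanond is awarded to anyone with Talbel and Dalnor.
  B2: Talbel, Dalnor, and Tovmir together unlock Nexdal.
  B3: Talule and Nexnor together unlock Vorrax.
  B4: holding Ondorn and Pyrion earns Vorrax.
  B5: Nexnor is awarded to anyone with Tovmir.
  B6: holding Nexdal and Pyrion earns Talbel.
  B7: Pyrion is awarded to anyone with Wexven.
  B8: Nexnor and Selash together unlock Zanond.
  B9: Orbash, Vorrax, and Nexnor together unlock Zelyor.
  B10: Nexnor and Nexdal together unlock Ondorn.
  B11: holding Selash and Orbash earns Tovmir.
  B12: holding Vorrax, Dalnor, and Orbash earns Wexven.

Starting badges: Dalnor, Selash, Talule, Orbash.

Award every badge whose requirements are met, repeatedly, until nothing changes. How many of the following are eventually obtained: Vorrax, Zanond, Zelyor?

With Selash and Orbash, Tovmir is earned (B11).
With Tovmir, Nexnor is earned (B5).
With Talule and Nexnor, Vorrax is earned (B3).
With Nexnor and Selash, Zanond is earned (B8).
With Orbash, Vorrax, and Nexnor, Zelyor is earned (B9).
Vorrax: reached.
Zanond: reached.
Zelyor: reached.
All 3 are reached.

3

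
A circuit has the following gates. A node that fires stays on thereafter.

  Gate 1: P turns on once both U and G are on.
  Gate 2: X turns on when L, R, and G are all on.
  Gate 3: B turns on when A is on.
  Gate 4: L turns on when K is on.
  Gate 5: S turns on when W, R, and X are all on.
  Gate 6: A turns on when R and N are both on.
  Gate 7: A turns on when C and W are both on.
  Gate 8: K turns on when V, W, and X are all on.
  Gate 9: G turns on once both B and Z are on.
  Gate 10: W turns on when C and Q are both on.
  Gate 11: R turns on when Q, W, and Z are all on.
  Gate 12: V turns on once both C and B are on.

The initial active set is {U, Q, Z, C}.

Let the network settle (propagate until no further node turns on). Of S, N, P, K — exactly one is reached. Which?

P

C and Q are on, so W turns on (Gate 10).
C and W are on, so A turns on (Gate 7).
A is on, so B turns on (Gate 3).
B and Z are on, so G turns on (Gate 9).
Gate 1: U and G on → P on.
No rule produces N, and it is not given. S would need W, R, and X (Gate 5), but X never turns on. K would need V, W, and X (Gate 8), but X never turns on.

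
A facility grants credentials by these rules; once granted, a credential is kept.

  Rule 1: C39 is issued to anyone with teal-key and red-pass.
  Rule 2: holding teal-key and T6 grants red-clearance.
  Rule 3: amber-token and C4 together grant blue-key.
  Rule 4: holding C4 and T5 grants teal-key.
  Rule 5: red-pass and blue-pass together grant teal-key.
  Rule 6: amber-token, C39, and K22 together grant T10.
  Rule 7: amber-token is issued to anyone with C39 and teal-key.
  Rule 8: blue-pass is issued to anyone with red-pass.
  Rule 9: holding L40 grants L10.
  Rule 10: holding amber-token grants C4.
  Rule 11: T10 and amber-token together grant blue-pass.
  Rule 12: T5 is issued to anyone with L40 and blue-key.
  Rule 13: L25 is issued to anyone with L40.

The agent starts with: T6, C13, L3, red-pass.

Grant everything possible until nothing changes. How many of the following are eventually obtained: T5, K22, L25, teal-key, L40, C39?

Holding red-pass grants blue-pass (Rule 8).
Holding red-pass and blue-pass grants teal-key (Rule 5).
Holding teal-key and red-pass grants C39 (Rule 1).
T5 would need L40 and blue-key (Rule 12), but L40 is never granted.
No rule produces K22, and it is not given.
L25 would need L40 (Rule 13), but L40 is never granted.
teal-key: reached.
No rule produces L40, and it is not given.
C39: reached.
Reached: teal-key and C39 — 2 of the 6.

2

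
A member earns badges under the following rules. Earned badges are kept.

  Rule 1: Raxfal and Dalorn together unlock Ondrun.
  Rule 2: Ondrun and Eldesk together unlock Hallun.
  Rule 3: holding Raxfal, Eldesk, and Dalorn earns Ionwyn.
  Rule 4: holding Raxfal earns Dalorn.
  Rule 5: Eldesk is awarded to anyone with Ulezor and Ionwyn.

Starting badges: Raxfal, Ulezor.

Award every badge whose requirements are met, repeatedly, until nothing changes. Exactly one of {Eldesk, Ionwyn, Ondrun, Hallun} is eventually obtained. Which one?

With Raxfal, Dalorn is earned (Rule 4).
With Raxfal and Dalorn, Ondrun is earned (Rule 1).
Ionwyn would need Raxfal, Eldesk, and Dalorn (Rule 3), but Eldesk is never earned. Eldesk would need Ulezor and Ionwyn (Rule 5), but Ionwyn is never earned. Hallun would need Ondrun and Eldesk (Rule 2), but Eldesk is never earned.

Ondrun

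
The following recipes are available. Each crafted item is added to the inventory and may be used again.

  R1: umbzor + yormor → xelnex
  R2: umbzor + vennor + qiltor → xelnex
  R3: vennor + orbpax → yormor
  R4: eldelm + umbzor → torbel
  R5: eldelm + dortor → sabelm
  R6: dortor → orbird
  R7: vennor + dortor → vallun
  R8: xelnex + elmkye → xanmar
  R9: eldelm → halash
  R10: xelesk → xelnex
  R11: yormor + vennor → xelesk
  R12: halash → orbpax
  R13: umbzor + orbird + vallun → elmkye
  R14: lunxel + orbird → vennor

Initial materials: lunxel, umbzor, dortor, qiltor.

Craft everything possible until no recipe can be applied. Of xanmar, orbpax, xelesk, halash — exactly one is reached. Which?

Using R6, dortor makes orbird.
lunxel + orbird → vennor (R14).
Using R2, umbzor, vennor, and qiltor make xelnex.
Using R7, vennor and dortor make vallun.
Using R13, umbzor, orbird, and vallun make elmkye.
xelnex + elmkye → xanmar (R8).
orbpax would need halash (R12), but halash is never obtained. halash would need eldelm (R9), but eldelm is never obtained. xelesk would need yormor and vennor (R11), but yormor is never obtained.

xanmar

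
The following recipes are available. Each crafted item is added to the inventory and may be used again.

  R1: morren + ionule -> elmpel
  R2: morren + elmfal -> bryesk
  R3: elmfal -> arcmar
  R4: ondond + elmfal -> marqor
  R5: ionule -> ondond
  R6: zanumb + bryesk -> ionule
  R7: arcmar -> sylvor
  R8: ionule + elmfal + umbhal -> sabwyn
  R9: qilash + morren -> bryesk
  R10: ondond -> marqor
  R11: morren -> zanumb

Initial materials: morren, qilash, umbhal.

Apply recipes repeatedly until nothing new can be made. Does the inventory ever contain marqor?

Using R9, qilash and morren make bryesk.
Using R11, morren makes zanumb.
zanumb + bryesk -> ionule (R6).
ionule -> ondond (R5).
ondond -> marqor (R10).

Yes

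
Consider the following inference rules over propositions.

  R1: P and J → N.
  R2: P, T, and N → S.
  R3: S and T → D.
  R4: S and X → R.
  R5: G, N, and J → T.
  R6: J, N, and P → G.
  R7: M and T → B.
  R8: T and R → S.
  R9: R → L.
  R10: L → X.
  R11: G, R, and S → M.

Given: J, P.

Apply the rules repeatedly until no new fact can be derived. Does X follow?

No

X would need L (R10), but L is never established.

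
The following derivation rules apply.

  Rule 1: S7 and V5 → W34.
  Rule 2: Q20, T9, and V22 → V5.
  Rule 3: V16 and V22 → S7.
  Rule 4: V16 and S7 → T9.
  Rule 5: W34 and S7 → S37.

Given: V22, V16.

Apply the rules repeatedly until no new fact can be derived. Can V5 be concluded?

No

V5 would need Q20, T9, and V22 (Rule 2), but Q20 is never established.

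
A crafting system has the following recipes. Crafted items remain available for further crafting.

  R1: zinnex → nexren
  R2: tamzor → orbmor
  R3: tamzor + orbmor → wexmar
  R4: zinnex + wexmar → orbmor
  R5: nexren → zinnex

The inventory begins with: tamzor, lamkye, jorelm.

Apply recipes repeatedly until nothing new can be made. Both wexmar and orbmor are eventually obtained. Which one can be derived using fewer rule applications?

orbmor: Using R2, tamzor makes orbmor. [1 rule application]
wexmar: Using R2, tamzor makes orbmor. tamzor + orbmor → wexmar (R3). [2 rule applications]
orbmor needs fewer.

orbmor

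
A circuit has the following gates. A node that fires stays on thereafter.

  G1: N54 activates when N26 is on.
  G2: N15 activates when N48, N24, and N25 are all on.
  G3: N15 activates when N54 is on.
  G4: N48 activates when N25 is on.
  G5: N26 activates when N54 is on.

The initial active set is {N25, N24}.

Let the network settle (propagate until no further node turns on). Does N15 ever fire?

N25 is on, so N48 activates (G4).
G2: N48, N24, and N25 on → N15 on.

Yes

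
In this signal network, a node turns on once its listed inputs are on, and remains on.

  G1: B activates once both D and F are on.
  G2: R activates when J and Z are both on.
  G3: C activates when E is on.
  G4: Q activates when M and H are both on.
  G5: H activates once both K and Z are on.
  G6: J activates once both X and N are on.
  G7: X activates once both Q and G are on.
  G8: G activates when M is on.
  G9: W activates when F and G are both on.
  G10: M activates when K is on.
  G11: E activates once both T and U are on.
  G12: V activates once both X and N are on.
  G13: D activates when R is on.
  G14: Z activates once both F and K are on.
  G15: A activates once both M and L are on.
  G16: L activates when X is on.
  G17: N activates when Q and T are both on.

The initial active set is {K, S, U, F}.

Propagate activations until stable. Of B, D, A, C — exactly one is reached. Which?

F and K are on, so Z activates (G14).
G10: K on → M on.
G5: K and Z on → H on.
M is on, so G activates (G8).
M and H are on, so Q activates (G4).
G7: Q and G on → X on.
X is on, so L activates (G16).
G15: M and L on → A on.
D would need R (G13), but R never turns on. B would need D and F (G1), but D never turns on. C would need E (G3), but E never turns on.

A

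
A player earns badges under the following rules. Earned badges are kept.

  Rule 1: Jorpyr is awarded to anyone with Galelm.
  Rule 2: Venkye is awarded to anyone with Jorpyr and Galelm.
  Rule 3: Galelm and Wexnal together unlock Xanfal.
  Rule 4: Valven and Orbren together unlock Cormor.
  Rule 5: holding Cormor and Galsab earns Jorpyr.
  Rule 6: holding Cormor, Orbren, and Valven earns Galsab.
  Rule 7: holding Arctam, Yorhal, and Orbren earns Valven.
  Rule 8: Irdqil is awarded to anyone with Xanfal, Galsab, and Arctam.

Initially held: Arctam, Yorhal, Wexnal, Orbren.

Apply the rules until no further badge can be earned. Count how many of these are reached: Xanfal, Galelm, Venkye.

Xanfal would need Galelm and Wexnal (Rule 3), but Galelm is never earned.
No rule produces Galelm, and it is not given.
Venkye would need Jorpyr and Galelm (Rule 2), but Galelm is never earned.
None of the 3 are reached.

0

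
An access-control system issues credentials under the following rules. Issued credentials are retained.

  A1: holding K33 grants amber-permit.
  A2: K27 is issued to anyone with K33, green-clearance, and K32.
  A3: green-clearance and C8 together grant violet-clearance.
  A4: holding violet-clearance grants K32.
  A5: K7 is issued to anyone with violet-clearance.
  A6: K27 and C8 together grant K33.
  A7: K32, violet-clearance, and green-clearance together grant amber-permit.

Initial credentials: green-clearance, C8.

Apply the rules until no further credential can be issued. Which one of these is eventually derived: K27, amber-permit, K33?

Holding green-clearance and C8 grants violet-clearance (A3).
Holding violet-clearance grants K32 (A4).
Holding K32, violet-clearance, and green-clearance grants amber-permit (A7).
K27 would need K33, green-clearance, and K32 (A2), but K33 is never granted. K33 would need K27 and C8 (A6), but K27 is never granted.

amber-permit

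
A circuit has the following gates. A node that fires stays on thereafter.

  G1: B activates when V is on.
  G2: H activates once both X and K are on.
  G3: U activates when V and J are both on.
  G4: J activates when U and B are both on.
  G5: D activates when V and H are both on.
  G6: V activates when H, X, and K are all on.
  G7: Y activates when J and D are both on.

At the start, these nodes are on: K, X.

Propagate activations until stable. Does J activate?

J would need U and B (G4), but U never turns on.

No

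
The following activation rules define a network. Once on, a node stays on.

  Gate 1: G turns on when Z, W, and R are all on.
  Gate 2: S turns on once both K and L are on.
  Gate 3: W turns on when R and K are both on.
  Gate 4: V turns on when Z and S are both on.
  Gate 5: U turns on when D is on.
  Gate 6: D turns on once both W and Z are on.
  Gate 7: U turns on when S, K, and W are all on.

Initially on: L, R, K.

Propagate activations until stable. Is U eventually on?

Yes

R and K are on, so W turns on (Gate 3).
Gate 2: K and L on → S on.
S, K, and W are on, so U turns on (Gate 7).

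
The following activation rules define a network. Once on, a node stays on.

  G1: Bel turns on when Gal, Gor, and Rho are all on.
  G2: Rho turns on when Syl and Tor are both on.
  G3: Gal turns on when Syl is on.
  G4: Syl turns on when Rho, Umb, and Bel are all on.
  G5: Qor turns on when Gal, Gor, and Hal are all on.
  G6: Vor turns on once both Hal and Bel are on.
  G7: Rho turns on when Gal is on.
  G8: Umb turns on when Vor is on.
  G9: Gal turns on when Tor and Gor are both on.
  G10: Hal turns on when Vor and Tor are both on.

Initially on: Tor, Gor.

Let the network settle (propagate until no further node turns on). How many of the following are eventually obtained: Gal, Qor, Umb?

G9: Tor and Gor on → Gal on.
Gal: reached.
Qor would need Gal, Gor, and Hal (G5), but Hal never turns on.
Umb would need Vor (G8), but Vor never turns on.
Reached: Gal — 1 of the 3.

1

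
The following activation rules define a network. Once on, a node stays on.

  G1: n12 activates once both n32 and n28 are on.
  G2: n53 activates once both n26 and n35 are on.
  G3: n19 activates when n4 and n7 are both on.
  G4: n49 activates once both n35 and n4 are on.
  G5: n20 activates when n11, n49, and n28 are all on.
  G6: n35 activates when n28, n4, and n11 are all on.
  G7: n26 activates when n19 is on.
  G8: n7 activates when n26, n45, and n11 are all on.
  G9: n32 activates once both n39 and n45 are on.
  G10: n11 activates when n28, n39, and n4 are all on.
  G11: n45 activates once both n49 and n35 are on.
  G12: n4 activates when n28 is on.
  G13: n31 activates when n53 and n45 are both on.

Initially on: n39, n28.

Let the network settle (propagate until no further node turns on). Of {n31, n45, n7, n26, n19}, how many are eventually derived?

1

n28 is on, so n4 activates (G12).
G10: n28, n39, and n4 on → n11 on.
n28, n4, and n11 are on, so n35 activates (G6).
G4: n35 and n4 on → n49 on.
G11: n49 and n35 on → n45 on.
n31 would need n53 and n45 (G13), but n53 never turns on.
n45: reached.
n7 would need n26, n45, and n11 (G8), but n26 never turns on.
n26 would need n19 (G7), but n19 never turns on.
n19 would need n4 and n7 (G3), but n7 never turns on.
Reached: n45 — 1 of the 5.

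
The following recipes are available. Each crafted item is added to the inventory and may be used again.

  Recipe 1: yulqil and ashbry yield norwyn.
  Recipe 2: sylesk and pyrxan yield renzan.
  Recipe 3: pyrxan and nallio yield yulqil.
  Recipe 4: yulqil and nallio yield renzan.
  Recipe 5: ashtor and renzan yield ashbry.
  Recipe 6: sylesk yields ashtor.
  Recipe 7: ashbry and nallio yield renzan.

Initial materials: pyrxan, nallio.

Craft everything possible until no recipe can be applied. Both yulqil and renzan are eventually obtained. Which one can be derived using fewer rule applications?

yulqil

yulqil: Using Recipe 3, pyrxan and nallio make yulqil. [1 rule application]
renzan: Using Recipe 3, pyrxan and nallio make yulqil. yulqil and nallio → renzan (Recipe 4). [2 rule applications]
yulqil needs fewer.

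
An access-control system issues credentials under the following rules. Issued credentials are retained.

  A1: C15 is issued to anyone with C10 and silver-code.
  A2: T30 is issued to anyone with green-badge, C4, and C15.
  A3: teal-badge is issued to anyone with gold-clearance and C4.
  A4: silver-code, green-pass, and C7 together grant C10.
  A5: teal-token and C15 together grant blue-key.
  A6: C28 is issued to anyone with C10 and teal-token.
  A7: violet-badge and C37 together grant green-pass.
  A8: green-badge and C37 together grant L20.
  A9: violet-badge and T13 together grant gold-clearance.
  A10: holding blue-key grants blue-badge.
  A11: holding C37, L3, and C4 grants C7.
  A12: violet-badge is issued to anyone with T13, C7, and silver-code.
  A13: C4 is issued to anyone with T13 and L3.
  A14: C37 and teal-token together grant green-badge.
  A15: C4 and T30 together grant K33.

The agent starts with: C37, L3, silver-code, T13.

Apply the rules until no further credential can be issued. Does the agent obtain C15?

Yes

Holding T13 and L3 grants C4 (A13).
Holding C37, L3, and C4 grants C7 (A11).
Holding T13, C7, and silver-code grants violet-badge (A12).
Holding violet-badge and C37 grants green-pass (A7).
Holding silver-code, green-pass, and C7 grants C10 (A4).
Holding C10 and silver-code grants C15 (A1).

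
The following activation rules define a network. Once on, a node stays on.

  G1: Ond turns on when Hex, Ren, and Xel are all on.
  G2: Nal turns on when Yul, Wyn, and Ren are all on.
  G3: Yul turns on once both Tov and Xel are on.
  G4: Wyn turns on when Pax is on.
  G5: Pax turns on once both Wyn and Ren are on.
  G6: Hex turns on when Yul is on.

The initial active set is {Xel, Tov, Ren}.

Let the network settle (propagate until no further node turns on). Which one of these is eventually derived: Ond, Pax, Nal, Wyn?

Ond

Tov and Xel are on, so Yul turns on (G3).
Yul is on, so Hex turns on (G6).
Hex, Ren, and Xel are on, so Ond turns on (G1).
Nal would need Yul, Wyn, and Ren (G2), but Wyn never turns on. Pax would need Wyn and Ren (G5), but Wyn never turns on. Wyn would need Pax (G4), but Pax never turns on.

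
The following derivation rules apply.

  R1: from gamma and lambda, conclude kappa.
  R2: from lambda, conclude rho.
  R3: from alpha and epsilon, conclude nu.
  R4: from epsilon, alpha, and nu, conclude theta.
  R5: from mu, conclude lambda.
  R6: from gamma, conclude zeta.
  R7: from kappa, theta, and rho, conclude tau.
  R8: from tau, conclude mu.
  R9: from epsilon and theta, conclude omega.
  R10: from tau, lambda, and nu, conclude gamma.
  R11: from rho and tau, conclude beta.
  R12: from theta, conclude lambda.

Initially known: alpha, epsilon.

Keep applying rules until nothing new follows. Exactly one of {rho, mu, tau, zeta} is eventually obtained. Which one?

From alpha and epsilon, R3 gives nu.
epsilon, alpha, and nu hold, so theta follows (R4).
From theta, R12 gives lambda.
lambda holds, so rho follows (R2).
tau would need kappa, theta, and rho (R7), but kappa is never established. zeta would need gamma (R6), but gamma is never established. mu would need tau (R8), but tau is never established.

rho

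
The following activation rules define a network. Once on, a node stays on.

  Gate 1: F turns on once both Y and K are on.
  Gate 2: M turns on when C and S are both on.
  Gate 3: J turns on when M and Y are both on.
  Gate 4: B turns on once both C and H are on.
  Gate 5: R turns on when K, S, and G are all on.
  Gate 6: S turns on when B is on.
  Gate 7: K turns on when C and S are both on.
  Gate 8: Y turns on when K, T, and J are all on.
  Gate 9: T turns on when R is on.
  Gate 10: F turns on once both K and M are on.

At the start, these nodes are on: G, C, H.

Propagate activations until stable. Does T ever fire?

Yes

C and H are on, so B turns on (Gate 4).
B is on, so S turns on (Gate 6).
C and S are on, so K turns on (Gate 7).
K, S, and G are on, so R turns on (Gate 5).
Gate 9: R on → T on.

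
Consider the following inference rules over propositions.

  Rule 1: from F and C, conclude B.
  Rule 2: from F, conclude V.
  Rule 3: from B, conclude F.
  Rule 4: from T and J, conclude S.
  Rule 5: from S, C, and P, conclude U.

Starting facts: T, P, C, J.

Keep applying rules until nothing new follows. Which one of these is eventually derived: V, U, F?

T and J hold, so S follows (Rule 4).
S, C, and P hold, so U follows (Rule 5).
F would need B (Rule 3), but B is never established. V would need F (Rule 2), but F is never established.

U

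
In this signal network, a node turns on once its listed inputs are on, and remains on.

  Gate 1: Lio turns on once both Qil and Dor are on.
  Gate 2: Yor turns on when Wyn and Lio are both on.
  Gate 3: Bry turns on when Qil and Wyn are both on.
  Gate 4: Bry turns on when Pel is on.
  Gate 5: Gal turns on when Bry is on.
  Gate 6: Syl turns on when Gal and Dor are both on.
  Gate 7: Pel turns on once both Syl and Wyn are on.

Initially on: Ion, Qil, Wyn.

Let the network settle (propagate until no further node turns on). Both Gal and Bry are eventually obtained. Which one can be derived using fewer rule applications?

Bry

Bry: Qil and Wyn are on, so Bry turns on (Gate 3). [1 rule application]
Gal: Gate 3: Qil and Wyn on → Bry on. Gate 5: Bry on → Gal on. [2 rule applications]
Bry needs fewer.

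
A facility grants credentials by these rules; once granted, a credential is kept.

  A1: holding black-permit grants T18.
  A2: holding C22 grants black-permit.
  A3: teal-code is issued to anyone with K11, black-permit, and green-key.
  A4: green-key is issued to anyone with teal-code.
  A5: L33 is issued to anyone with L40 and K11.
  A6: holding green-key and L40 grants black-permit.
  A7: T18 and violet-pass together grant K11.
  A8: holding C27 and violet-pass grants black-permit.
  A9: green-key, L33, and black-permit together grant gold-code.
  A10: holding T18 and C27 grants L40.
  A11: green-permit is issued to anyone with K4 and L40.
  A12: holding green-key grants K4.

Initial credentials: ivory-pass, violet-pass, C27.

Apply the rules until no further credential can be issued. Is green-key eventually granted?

green-key would need teal-code (A4), but teal-code is never granted.

No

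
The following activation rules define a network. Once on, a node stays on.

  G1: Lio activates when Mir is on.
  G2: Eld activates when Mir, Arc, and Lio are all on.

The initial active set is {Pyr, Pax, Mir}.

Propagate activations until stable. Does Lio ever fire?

Mir is on, so Lio activates (G1).

Yes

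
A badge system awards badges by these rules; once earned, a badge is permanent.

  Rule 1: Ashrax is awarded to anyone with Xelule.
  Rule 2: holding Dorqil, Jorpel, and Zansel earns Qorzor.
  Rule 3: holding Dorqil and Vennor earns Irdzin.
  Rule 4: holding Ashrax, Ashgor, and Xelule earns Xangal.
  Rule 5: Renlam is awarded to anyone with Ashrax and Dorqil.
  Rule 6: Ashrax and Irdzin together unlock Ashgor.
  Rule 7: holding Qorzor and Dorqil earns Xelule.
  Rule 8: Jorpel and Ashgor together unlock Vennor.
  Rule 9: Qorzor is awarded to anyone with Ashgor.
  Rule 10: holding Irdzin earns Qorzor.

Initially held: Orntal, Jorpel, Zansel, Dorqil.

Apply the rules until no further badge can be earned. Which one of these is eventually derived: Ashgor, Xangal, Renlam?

Renlam

With Dorqil, Jorpel, and Zansel, Qorzor is earned (Rule 2).
With Qorzor and Dorqil, Xelule is earned (Rule 7).
With Xelule, Ashrax is earned (Rule 1).
With Ashrax and Dorqil, Renlam is earned (Rule 5).
Xangal would need Ashrax, Ashgor, and Xelule (Rule 4), but Ashgor is never earned. Ashgor would need Ashrax and Irdzin (Rule 6), but Irdzin is never earned.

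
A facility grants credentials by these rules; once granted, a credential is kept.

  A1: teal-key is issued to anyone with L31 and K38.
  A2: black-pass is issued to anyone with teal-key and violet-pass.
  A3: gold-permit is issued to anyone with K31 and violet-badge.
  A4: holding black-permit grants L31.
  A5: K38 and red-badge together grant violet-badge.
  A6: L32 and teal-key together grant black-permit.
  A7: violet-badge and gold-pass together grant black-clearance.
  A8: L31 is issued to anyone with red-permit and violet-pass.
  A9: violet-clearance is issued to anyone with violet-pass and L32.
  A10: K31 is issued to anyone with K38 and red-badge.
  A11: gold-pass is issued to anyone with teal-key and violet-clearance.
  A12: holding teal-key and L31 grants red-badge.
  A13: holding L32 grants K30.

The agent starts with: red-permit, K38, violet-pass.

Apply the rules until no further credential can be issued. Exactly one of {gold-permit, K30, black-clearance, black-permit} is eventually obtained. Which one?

Holding red-permit and violet-pass grants L31 (A8).
Holding L31 and K38 grants teal-key (A1).
Holding teal-key and L31 grants red-badge (A12).
Holding K38 and red-badge grants K31 (A10).
Holding K38 and red-badge grants violet-badge (A5).
Holding K31 and violet-badge grants gold-permit (A3).
black-clearance would need violet-badge and gold-pass (A7), but gold-pass is never granted. black-permit would need L32 and teal-key (A6), but L32 is never granted. K30 would need L32 (A13), but L32 is never granted.

gold-permit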